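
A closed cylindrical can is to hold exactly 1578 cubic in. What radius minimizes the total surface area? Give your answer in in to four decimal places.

With radius r and height h, πr²h = 1578 so h = 1578/(πr²), and S(r) = 2πr² + 2πrh = 2πr² + 2·1578/r.
S'(r) = 4πr − 2·1578/r² = 0 ⇒ r³ = 1578/(2π), so r ≈ 6.3092 and h = 2r ≈ 12.6184.
S''(r) = 4π + 4·1578/r³ > 0, so this is the minimum; S ≈ 750.3304.

6.3092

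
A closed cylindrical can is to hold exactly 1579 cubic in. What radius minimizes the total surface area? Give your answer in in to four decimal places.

6.3106

With radius r and height h, πr²h = 1579 so h = 1579/(πr²), and S(r) = 2πr² + 2πrh = 2πr² + 2·1579/r.
S'(r) = 4πr − 2·1579/r² = 0 ⇒ r³ = 1579/(2π), so r ≈ 6.3106 and h = 2r ≈ 12.6211.
S''(r) = 4π + 4·1579/r³ > 0, so this is the minimum; S ≈ 750.6474.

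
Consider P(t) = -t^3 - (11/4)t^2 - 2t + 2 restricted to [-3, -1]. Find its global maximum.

P'(t) = -3t^2 - (11/2)t - 2, whose only zero in [-3, -1] is t = -4/3.
Evaluating at the critical points and endpoints: P(-3) = 41/4,  P(-4/3) = 58/27,  P(-1) = 9/4.
Hence the absolute maximum is 41/4 at t = -3.

41/4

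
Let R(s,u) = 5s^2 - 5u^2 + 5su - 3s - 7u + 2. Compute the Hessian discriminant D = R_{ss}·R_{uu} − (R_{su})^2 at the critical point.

∂R/∂s = 10s + 5u - 3 = 0 and ∂R/∂u = 5s - 10u - 7 = 0, so (s, u) = (13/25, -11/25).
The Hessian has R_{ss} = 10, R_{uu} = -10, R_{su} = 5, giving D = -125 < 0, so the point is a saddle point.
D = (10)·(-10) − (5)^2 = -125.

-125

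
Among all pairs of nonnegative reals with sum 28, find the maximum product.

196

With x + y = 28, the product is P(x) = x(28 − x).
P'(x) = 28 − 2x = 0 gives x = 14; P'' = −2 < 0, so this is the maximum.
P = 14·14 = 196.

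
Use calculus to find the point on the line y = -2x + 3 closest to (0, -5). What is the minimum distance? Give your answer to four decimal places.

3.5777

Minimize D(x)^2 = (x + 0)^2 + (-2x + 8)^2.
d/dx[D^2] = 2(x + 0) + 2·(-2)·(-2x + 8) = 0 ⇒ x = 16/5.
Then y = -17/5 and the distance is √(64/5) ≈ 3.5777.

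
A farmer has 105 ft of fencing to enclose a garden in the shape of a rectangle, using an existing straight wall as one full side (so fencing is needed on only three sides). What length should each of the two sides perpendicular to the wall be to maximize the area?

Let the sides perpendicular to the wall have length x and the parallel side y, so 2x + y = 105 and the area is A = xy = x(105 − 2x).
A'(x) = 105 − 4x = 0 gives x = 105/4, and A''(x) = −4 < 0 confirms a maximum.
Then y = 105 − 2·105/4 = 105/2 and A = 11025/8.

105/4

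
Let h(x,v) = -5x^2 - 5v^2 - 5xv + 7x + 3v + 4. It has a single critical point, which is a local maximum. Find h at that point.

97/15

∂h/∂x = -10x - 5v + 7 = 0 and ∂h/∂v = -5x - 10v + 3 = 0, so (x, v) = (11/15, -1/15).
The Hessian has h_{xx} = -10, h_{vv} = -10, h_{xv} = -5, giving D = 75 > 0 with h_{xx} < 0, so the point is a local maximum.
h(11/15, -1/15) = 97/15.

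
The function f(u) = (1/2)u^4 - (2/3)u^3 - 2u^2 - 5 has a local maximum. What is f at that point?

f'(u) = 2u^3 - 2u^2 - 4u. Setting f'(u) = 0 gives u ∈ {-1, 0, 2}.
f''(u) = 6u^2 - 4u - 4. f''(-1) = 6 > 0 ⇒ local minimum; f''(0) = -4 < 0 ⇒ local maximum; f''(2) = 12 > 0 ⇒ local minimum.
So the local maximum value is f(0) = -5.

-5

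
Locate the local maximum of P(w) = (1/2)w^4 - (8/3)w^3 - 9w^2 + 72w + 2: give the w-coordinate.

P'(w) = 2w^3 - 8w^2 - 18w + 72 = 0 at w = -3, 3, 4.
Since P''(w) = 6w^2 - 16w - 18, we get P''(-3) = 84 > 0 ⇒ local minimum; P''(3) = -12 < 0 ⇒ local maximum; P''(4) = 14 > 0 ⇒ local minimum.
So the local maximum value is P(3) = 211/2.

3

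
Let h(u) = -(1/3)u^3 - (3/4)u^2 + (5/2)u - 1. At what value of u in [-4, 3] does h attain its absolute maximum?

1

h'(u) = -u^2 - (3/2)u + 5/2, which vanishes at u = -5/2 and u = 1.
Evaluating at the critical points and endpoints: h(-4) = -5/3,  h(-5/2) = -323/48,  h(1) = 5/12,  h(3) = -37/4.
The maximum over the interval is 5/12, attained at u = 1.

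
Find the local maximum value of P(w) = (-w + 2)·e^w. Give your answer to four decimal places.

Differentiating with the product rule gives P'(w) = (-w + 1)·e^w. Since e^w > 0, the only critical point is w = 1.
P''(1) has the same sign as -1 < 0, so this is a local maximum.
P(1) = (1)·e^(1) ≈ 2.7183.

2.7183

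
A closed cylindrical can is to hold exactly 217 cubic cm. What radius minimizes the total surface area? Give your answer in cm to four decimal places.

3.2566

With radius r and height h, πr²h = 217 so h = 217/(πr²), and S(r) = 2πr² + 2πrh = 2πr² + 2·217/r.
S'(r) = 4πr − 2·217/r² = 0 ⇒ r³ = 217/(2π), so r ≈ 3.2566 and h = 2r ≈ 6.5131.
S''(r) = 4π + 4·217/r³ > 0, so this is the minimum; S ≈ 199.9038.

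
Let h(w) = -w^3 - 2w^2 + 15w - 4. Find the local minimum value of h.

Critical points: h'(w) = -3w^2 - 4w + 15 vanishes at w = -3, 5/3.
Second-derivative test with h''(w) = -6w - 4: h''(-3) = 14 > 0 ⇒ local minimum; h''(5/3) = -14 < 0 ⇒ local maximum.
So the local minimum value is h(-3) = -40.

-40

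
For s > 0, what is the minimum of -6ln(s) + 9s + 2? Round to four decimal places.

P'(s) = -6/s + 9 = 0 gives s = 2/3.
P''(s) = 6/s², which is positive for s > 0, so this is a local minimum.
P(2/3) = -6·ln(2/3) + 6 + 2 ≈ 10.4328.

10.4328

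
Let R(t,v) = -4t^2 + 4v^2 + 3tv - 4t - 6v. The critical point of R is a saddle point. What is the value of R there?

∂R/∂t = -8t + 3v - 4 = 0 and ∂R/∂v = 3t + 8v - 6 = 0, so (t, v) = (-14/73, 60/73).
The Hessian has R_{tt} = -8, R_{vv} = 8, R_{tv} = 3, giving D = -73 < 0, so the point is a saddle point.
R(-14/73, 60/73) = -152/73.

-152/73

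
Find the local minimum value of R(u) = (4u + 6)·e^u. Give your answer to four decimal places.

-0.3283

By the product rule, R'(u) = (4u + 10)·e^u. Since e^u > 0, the only critical point is u = -5/2.
R''(-5/2) has the same sign as 4 > 0, so this is a local minimum.
R(-5/2) = (-4)·e^(-5/2) ≈ -0.3283.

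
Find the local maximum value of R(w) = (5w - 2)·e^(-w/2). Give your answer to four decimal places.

3.0119

R'(w) = 5·e^(-w/2) + (5w - 2)·(-1/2)·e^(-w/2) = (-(5/2)w + 6)·e^(-w/2). Since e^(-w/2) > 0, the only critical point is w = 12/5.
R''(12/5) has the same sign as -5/2 < 0, so this is a local maximum.
R(12/5) = (10)·e^(-6/5) ≈ 3.0119.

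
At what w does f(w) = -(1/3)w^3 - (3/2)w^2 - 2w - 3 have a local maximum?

-1

f'(w) = -w^2 - 3w - 2 = 0 at w = -2, -1.
f''(w) = -2w - 3. f''(-2) = 1 > 0 ⇒ local minimum; f''(-1) = -1 < 0 ⇒ local maximum.
So the local maximum value is f(-1) = -13/6.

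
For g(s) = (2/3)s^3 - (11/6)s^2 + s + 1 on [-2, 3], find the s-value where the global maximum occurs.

3

g'(s) = 2s^2 - (11/3)s + 1, which vanishes at s = 1/3 and s = 3/2.
Evaluating at the critical points and endpoints: g(-2) = -41/3, g(1/3) = 187/162, g(3/2) = 5/8, g(3) = 11/2.
Hence the absolute maximum is 11/2 at s = 3.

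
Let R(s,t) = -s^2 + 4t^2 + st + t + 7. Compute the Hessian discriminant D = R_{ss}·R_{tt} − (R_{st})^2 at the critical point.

-17

∂R/∂s = -2s + t = 0 and ∂R/∂t = s + 8t + 1 = 0, so (s, t) = (-1/17, -2/17).
The Hessian has R_{ss} = -2, R_{tt} = 8, R_{st} = 1, giving D = -17 < 0, so the point is a saddle point.
D = (-2)·(8) − (1)^2 = -17.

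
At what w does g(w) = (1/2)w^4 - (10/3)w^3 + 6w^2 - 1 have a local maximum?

2

g'(w) = 2w^3 - 10w^2 + 12w. Setting g'(w) = 0 gives w ∈ {0, 2, 3}.
g''(w) = 6w^2 - 20w + 12. g''(0) = 12 > 0 ⇒ local minimum; g''(2) = -4 < 0 ⇒ local maximum; g''(3) = 6 > 0 ⇒ local minimum.
So the local maximum value is g(2) = 13/3.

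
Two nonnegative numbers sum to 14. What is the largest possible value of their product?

49

With x + y = 14, the product is P(x) = x(14 − x).
P'(x) = 14 − 2x = 0 gives x = 7; P'' = −2 < 0, so this is the maximum.
P = 7·7 = 49.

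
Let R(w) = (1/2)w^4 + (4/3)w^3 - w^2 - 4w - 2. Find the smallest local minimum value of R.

Critical points: R'(w) = 2w^3 + 4w^2 - 2w - 4 vanishes at w = -2, -1, 1.
R''(w) = 6w^2 + 8w - 2. R''(-2) = 6 > 0 ⇒ local minimum; R''(-1) = -4 < 0 ⇒ local maximum; R''(1) = 12 > 0 ⇒ local minimum.
Thus R has its smallest local minimum at w = 1, with value -31/6.

-31/6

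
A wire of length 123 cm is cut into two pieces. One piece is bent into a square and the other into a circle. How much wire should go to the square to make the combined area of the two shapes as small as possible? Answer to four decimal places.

Let x be the length used for the square. Square side x/4; circle radius (123−x)/(2π).
A(x) = (x/4)² + π·((123−x)/(2π))² = x²/16 + (123−x)²/(4π) for 0 ≤ x ≤ 123. A'(x) = x/8 − (123−x)/(2π) = 0 gives x = 4·123/(π+4) ≈ 68.8922.
A'' = 1/8 + 1/(2π) > 0, so this gives the minimum combined area; x ≈ 68.8922 cm to the square.

68.8922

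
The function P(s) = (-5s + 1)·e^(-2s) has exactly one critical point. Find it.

P'(s) = (-5)·e^(-2s) + (-5s + 1)·(-2)·e^(-2s) = (10s - 7)·e^(-2s). Since e^(-2s) > 0, the only critical point is s = 7/10.
P''(7/10) has the same sign as 10 > 0, so this is a local minimum.
P(7/10) = (-5/2)·e^(-7/5) ≈ -0.6165.

7/10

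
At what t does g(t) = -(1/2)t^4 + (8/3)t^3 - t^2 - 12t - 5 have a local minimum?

2

g'(t) = -2t^3 + 8t^2 - 2t - 12. Setting g'(t) = 0 gives t ∈ {-1, 2, 3}.
Second-derivative test with g''(t) = -6t^2 + 16t - 2: g''(-1) = -24 < 0 ⇒ local maximum; g''(2) = 6 > 0 ⇒ local minimum; g''(3) = -8 < 0 ⇒ local maximum.
Thus g has its local minimum at t = 2, with value -59/3.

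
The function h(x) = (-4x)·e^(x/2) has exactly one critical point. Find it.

h'(x) = (-4)·e^(x/2) + (-4x)·(1/2)·e^(x/2) = (-2x - 4)·e^(x/2). Since e^(x/2) > 0, the only critical point is x = -2.
h''(-2) has the same sign as -2 < 0, so this is a local maximum.
h(-2) = (8)·e^(-1) ≈ 2.9430.

-2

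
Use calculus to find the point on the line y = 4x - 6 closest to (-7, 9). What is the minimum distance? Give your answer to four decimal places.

10.4290

Minimize D(x)^2 = (x + 7)^2 + (4x - 15)^2.
d/dx[D^2] = 2(x + 7) + 2·4·(4x - 15) = 0 ⇒ x = 53/17.
Then y = 110/17 and the distance is √(1849/17) ≈ 10.4290.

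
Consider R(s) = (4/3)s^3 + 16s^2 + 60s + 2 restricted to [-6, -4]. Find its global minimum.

Differentiating, R'(s) = 4s^2 + 32s + 60; whose only zero in [-6, -4] is s = -5.
Compare values at every candidate in [-6, -4]: R(-6) = -70,  R(-5) = -194/3,  R(-4) = -202/3.
Hence the absolute minimum is -70 at s = -6.

-70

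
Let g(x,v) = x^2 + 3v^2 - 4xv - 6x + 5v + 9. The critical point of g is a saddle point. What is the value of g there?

∂g/∂x = 2x - 4v - 6 = 0 and ∂g/∂v = -4x + 6v + 5 = 0, so (x, v) = (-4, -7/2).
The Hessian has g_{xx} = 2, g_{vv} = 6, g_{xv} = -4, giving D = -4 < 0, so the point is a saddle point.
g(-4, -7/2) = 49/4.

49/4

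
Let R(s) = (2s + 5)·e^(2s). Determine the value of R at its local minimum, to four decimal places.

R'(s) = 2·e^(2s) + (2s + 5)·2·e^(2s) = (4s + 12)·e^(2s). Since e^(2s) > 0, the only critical point is s = -3.
R''(-3) has the same sign as 4 > 0, so this is a local minimum.
R(-3) = (-1)·e^(-6) ≈ -0.0025.

-0.0025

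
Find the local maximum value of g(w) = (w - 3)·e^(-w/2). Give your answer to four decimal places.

Differentiating with the product rule gives g'(w) = (-(1/2)w + 5/2)·e^(-w/2). Since e^(-w/2) > 0, the only critical point is w = 5.
g''(5) has the same sign as -1/2 < 0, so this is a local maximum.
g(5) = (2)·e^(-5/2) ≈ 0.1642.

0.1642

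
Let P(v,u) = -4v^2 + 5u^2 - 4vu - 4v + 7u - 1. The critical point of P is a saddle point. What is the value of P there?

-27/8

∂P/∂v = -8v - 4u - 4 = 0 and ∂P/∂u = -4v + 10u + 7 = 0, so (v, u) = (-1/8, -3/4).
The Hessian has P_{vv} = -8, P_{uu} = 10, P_{vu} = -4, giving D = -96 < 0, so the point is a saddle point.
P(-1/8, -3/4) = -27/8.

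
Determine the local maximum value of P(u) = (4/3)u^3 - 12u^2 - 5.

P'(u) = 4u^2 - 24u. Setting P'(u) = 0 gives u ∈ {0, 6}.
Since P''(u) = 8u - 24, we get P''(0) = -24 < 0 ⇒ local maximum; P''(6) = 24 > 0 ⇒ local minimum.
The local maximum is P(0) = -5.

-5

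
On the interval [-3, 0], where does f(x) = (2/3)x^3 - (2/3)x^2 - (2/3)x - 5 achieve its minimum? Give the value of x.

The derivative is 2x^2 - (4/3)x - 2/3, whose only zero in [-3, 0] is x = -1/3.
Compare values at every candidate in [-3, 0]: f(-3) = -27, f(-1/3) = -395/81, f(0) = -5.
Hence the absolute minimum is -27 at x = -3.

-3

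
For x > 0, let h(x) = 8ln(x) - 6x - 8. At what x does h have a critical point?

4/3

h'(x) = 8/x − 6 = 0 gives x = 4/3.
h''(x) = -8/x², which is negative for x > 0, so this is a local maximum.
h(4/3) = 8·ln(4/3) - 8 - 8 ≈ -13.6985.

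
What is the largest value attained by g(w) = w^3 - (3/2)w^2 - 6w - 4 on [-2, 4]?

The derivative is 3w^2 - 3w - 6, which vanishes at w = -1 and w = 2.
Candidates: g(-2) = -6,  g(-1) = -1/2,  g(2) = -14,  g(4) = 12.
Hence the absolute maximum is 12 at w = 4.

12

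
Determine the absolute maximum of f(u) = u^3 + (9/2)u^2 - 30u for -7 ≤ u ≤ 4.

Differentiating, f'(u) = 3u^2 + 9u - 30; which vanishes at u = -5 and u = 2.
Compare values at every candidate in [-7, 4]: f(-7) = 175/2, f(-5) = 275/2, f(2) = -34, f(4) = 16.
The maximum over the interval is 275/2, attained at u = -5.

275/2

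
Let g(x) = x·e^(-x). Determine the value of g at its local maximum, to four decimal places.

0.3679

Differentiating with the product rule gives g'(x) = (-x + 1)·e^(-x). Since e^(-x) > 0, the only critical point is x = 1.
g''(1) has the same sign as -1 < 0, so this is a local maximum.
g(1) = (1)·e^(-1) ≈ 0.3679.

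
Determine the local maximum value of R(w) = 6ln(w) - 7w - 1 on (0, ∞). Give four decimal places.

-7.9249

R'(w) = 6/w − 7 = 0 gives w = 6/7.
R''(w) = -6/w², which is negative for w > 0, so this is a local maximum.
R(6/7) = 6·ln(6/7) - 6 - 1 ≈ -7.9249.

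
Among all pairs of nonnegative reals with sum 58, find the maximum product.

With x + y = 58, the product is P(x) = x(58 − x).
P'(x) = 58 − 2x = 0 gives x = 29; P'' = −2 < 0, so this is the maximum.
P = 29·29 = 841.

841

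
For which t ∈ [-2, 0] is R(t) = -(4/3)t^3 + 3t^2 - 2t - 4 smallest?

0

The derivative is -4t^2 + 6t - 2, which has no zeros in [-2, 0].
Evaluating at the critical points and endpoints: R(-2) = 68/3, R(0) = -4.
So the minimum is R(0) = -4.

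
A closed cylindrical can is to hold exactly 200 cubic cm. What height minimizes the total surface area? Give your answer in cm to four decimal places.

6.3384

With radius r and height h, πr²h = 200 so h = 200/(πr²), and S(r) = 2πr² + 2πrh = 2πr² + 2·200/r.
S'(r) = 4πr − 2·200/r² = 0 ⇒ r³ = 200/(2π), so r ≈ 3.1692 and h = 2r ≈ 6.3384.
S''(r) = 4π + 4·200/r³ > 0, so this is the minimum; S ≈ 189.3221.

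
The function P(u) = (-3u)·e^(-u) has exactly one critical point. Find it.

1

P'(u) = (-3)·e^(-u) + (-3u)·(-1)·e^(-u) = (3u - 3)·e^(-u). Since e^(-u) > 0, the only critical point is u = 1.
P''(1) has the same sign as 3 > 0, so this is a local minimum.
P(1) = (-3)·e^(-1) ≈ -1.1036.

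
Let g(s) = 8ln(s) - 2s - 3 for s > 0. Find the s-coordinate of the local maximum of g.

g'(s) = 8/s − 2 = 0 gives s = 4.
g''(s) = -8/s², which is negative for s > 0, so this is a local maximum.
g(4) = 8·ln(4) - 8 - 3 ≈ 0.0904.

4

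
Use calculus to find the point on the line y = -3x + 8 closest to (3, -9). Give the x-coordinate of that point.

27/5

Minimize D(x)^2 = (x - 3)^2 + (-3x + 17)^2.
d/dx[D^2] = 2(x - 3) + 2·(-3)·(-3x + 17) = 0 ⇒ x = 27/5.
Then y = -41/5 and the distance is √(32/5) ≈ 2.5298.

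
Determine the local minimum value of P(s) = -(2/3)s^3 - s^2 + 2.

5/3

P'(s) = -2s^2 - 2s = 0 at s = -1, 0.
Since P''(s) = -4s - 2, we get P''(-1) = 2 > 0 ⇒ local minimum; P''(0) = -2 < 0 ⇒ local maximum.
So the local minimum value is P(-1) = 5/3.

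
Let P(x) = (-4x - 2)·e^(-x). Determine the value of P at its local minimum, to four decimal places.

Differentiating with the product rule gives P'(x) = (4x - 2)·e^(-x). Since e^(-x) > 0, the only critical point is x = 1/2.
P''(1/2) has the same sign as 4 > 0, so this is a local minimum.
P(1/2) = (-4)·e^(-1/2) ≈ -2.4261.

-2.4261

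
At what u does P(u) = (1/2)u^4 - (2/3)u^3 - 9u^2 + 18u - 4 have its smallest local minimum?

-3

P'(u) = 2u^3 - 2u^2 - 18u + 18 = 0 at u = -3, 1, 3.
Since P''(u) = 6u^2 - 4u - 18, we get P''(-3) = 48 > 0 ⇒ local minimum; P''(1) = -16 < 0 ⇒ local maximum; P''(3) = 24 > 0 ⇒ local minimum.
The smallest local minimum is P(-3) = -161/2.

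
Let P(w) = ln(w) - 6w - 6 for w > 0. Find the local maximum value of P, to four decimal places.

-8.7918

P'(w) = 1/w − 6 = 0 gives w = 1/6.
P''(w) = -1/w², which is negative for w > 0, so this is a local maximum.
P(1/6) = 1·ln(1/6) - 1 - 6 ≈ -8.7918.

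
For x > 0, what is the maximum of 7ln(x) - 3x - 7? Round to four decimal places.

h'(x) = 7/x − 3 = 0 gives x = 7/3.
h''(x) = -7/x², which is negative for x > 0, so this is a local maximum.
h(7/3) = 7·ln(7/3) - 7 - 7 ≈ -8.0689.

-8.0689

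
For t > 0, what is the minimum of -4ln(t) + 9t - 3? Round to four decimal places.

g'(t) = -4/t + 9 = 0 gives t = 4/9.
g''(t) = 4/t², which is positive for t > 0, so this is a local minimum.
g(4/9) = -4·ln(4/9) + 4 - 3 ≈ 4.2437.

4.2437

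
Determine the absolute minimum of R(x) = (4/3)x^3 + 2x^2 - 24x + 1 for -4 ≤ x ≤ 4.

-85/3

The derivative is 4x^2 + 4x - 24, which vanishes at x = -3 and x = 2.
Evaluating at the critical points and endpoints: R(-4) = 131/3,  R(-3) = 55,  R(2) = -85/3,  R(4) = 67/3.
Hence the absolute minimum is -85/3 at x = 2.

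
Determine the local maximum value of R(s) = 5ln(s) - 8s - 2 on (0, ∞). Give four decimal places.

R'(s) = 5/s − 8 = 0 gives s = 5/8.
R''(s) = -5/s², which is negative for s > 0, so this is a local maximum.
R(5/8) = 5·ln(5/8) - 5 - 2 ≈ -9.3500.

-9.3500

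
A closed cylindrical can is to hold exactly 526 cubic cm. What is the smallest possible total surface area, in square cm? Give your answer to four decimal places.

360.7212

With radius r and height h, πr²h = 526 so h = 526/(πr²), and S(r) = 2πr² + 2πrh = 2πr² + 2·526/r.
S'(r) = 4πr − 2·526/r² = 0 ⇒ r³ = 526/(2π), so r ≈ 4.3746 and h = 2r ≈ 8.7491.
S''(r) = 4π + 4·526/r³ > 0, so this is the minimum; S ≈ 360.7212.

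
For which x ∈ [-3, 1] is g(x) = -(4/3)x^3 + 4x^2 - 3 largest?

Differentiating, g'(x) = -4x^2 + 8x; whose only zero in [-3, 1] is x = 0.
Candidates: g(-3) = 69; g(0) = -3; g(1) = -1/3.
So the maximum is g(-3) = 69.

-3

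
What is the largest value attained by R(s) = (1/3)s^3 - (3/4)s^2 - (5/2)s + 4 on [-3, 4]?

R'(s) = s^2 - (3/2)s - 5/2, which vanishes at s = -1 and s = 5/2.
Evaluating at the critical points and endpoints: R(-3) = -17/4, R(-1) = 65/12, R(5/2) = -83/48, R(4) = 10/3.
Hence the absolute maximum is 65/12 at s = -1.

65/12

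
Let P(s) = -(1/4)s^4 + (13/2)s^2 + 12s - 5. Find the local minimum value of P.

P'(s) = -s^3 + 13s + 12. Setting P'(s) = 0 gives s ∈ {-3, -1, 4}.
Since P''(s) = -3s^2 + 13, we get P''(-3) = -14 < 0 ⇒ local maximum; P''(-1) = 10 > 0 ⇒ local minimum; P''(4) = -35 < 0 ⇒ local maximum.
Thus P has its local minimum at s = -1, with value -43/4.

-43/4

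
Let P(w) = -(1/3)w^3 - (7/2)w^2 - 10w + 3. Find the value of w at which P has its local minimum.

-5

P'(w) = -w^2 - 7w - 10. Setting P'(w) = 0 gives w ∈ {-5, -2}.
Since P''(w) = -2w - 7, we get P''(-5) = 3 > 0 ⇒ local minimum; P''(-2) = -3 < 0 ⇒ local maximum.
The local minimum is P(-5) = 43/6.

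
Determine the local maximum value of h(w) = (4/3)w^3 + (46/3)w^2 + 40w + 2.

h'(w) = 4w^2 + (92/3)w + 40 = 0 at w = -6, -5/3.
Second-derivative test with h''(w) = 8w + 92/3: h''(-6) = -52/3 < 0 ⇒ local maximum; h''(-5/3) = 52/3 > 0 ⇒ local minimum.
The local maximum is h(-6) = 26.

26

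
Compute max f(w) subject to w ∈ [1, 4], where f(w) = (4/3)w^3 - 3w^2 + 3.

f'(w) = 4w^2 - 6w, whose only zero in [1, 4] is w = 3/2.
Compare values at every candidate in [1, 4]: f(1) = 4/3; f(3/2) = 3/4; f(4) = 121/3.
The maximum over the interval is 121/3, attained at w = 4.

121/3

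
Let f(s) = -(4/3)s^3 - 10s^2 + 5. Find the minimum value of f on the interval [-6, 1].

-235/3

f'(s) = -4s^2 - 20s, which vanishes at s = -5 and s = 0.
Compare values at every candidate in [-6, 1]: f(-6) = -67; f(-5) = -235/3; f(0) = 5; f(1) = -19/3.
The minimum over the interval is -235/3, attained at s = -5.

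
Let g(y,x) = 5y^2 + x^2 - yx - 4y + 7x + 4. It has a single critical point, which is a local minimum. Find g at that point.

-157/19

∂g/∂y = 10y - x - 4 = 0 and ∂g/∂x = -y + 2x + 7 = 0, so (y, x) = (1/19, -66/19).
The Hessian has g_{yy} = 10, g_{xx} = 2, g_{yx} = -1, giving D = 19 > 0 with g_{yy} > 0, so the point is a local minimum.
g(1/19, -66/19) = -157/19.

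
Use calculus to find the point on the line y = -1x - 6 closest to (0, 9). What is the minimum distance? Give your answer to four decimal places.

Minimize D(x)^2 = (x + 0)^2 + (-x - 15)^2.
d/dx[D^2] = 2(x + 0) + 2·(-1)·(-x - 15) = 0 ⇒ x = -15/2.
Then y = 3/2 and the distance is √(225/2) ≈ 10.6066.

10.6066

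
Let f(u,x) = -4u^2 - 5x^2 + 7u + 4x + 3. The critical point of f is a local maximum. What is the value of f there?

∂f/∂u = -8u + 7 = 0 and ∂f/∂x = -10x + 4 = 0, so (u, x) = (7/8, 2/5).
The Hessian has f_{uu} = -8, f_{xx} = -10, f_{ux} = 0, giving D = 80 > 0 with f_{uu} < 0, so the point is a local maximum.
f(7/8, 2/5) = 549/80.

549/80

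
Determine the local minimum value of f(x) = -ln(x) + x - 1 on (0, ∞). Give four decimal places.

f'(x) = -1/x + 1 = 0 gives x = 1.
f''(x) = 1/x², which is positive for x > 0, so this is a local minimum.
f(1) = -1·ln(1) + 1 - 1 ≈ 0.0000.

0.0000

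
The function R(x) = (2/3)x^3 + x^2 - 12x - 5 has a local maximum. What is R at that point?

R'(x) = 2x^2 + 2x - 12 = 0 at x = -3, 2.
Since R''(x) = 4x + 2, we get R''(-3) = -10 < 0 ⇒ local maximum; R''(2) = 10 > 0 ⇒ local minimum.
The local maximum is R(-3) = 22.

22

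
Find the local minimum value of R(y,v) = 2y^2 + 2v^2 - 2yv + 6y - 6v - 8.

-14

∂R/∂y = 4y - 2v + 6 = 0 and ∂R/∂v = -2y + 4v - 6 = 0, so (y, v) = (-1, 1).
The Hessian has R_{yy} = 4, R_{vv} = 4, R_{yv} = -2, giving D = 12 > 0 with R_{yy} > 0, so the point is a local minimum.
R(-1, 1) = -14.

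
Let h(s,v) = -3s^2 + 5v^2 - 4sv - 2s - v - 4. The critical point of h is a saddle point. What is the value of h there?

∂h/∂s = -6s - 4v - 2 = 0 and ∂h/∂v = -4s + 10v - 1 = 0, so (s, v) = (-6/19, -1/38).
The Hessian has h_{ss} = -6, h_{vv} = 10, h_{sv} = -4, giving D = -76 < 0, so the point is a saddle point.
h(-6/19, -1/38) = -279/76.

-279/76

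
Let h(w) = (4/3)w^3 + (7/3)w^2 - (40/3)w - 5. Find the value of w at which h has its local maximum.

h'(w) = 4w^2 + (14/3)w - 40/3. Setting h'(w) = 0 gives w ∈ {-5/2, 4/3}.
Second-derivative test with h''(w) = 8w + 14/3: h''(-5/2) = -46/3 < 0 ⇒ local maximum; h''(4/3) = 46/3 > 0 ⇒ local minimum.
Thus h has its local maximum at w = -5/2, with value 265/12.

-5/2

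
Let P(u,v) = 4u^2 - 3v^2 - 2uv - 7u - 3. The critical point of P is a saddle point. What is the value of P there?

∂P/∂u = 8u - 2v - 7 = 0 and ∂P/∂v = -2u - 6v = 0, so (u, v) = (21/26, -7/26).
The Hessian has P_{uu} = 8, P_{vv} = -6, P_{uv} = -2, giving D = -52 < 0, so the point is a saddle point.
P(21/26, -7/26) = -303/52.

-303/52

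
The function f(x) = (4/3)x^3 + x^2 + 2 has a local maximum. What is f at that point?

25/12

f'(x) = 4x^2 + 2x. Setting f'(x) = 0 gives x ∈ {-1/2, 0}.
f''(x) = 8x + 2. f''(-1/2) = -2 < 0 ⇒ local maximum; f''(0) = 2 > 0 ⇒ local minimum.
So the local maximum value is f(-1/2) = 25/12.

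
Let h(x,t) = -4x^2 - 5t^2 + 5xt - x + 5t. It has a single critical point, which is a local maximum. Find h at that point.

16/11

∂h/∂x = -8x + 5t - 1 = 0 and ∂h/∂t = 5x - 10t + 5 = 0, so (x, t) = (3/11, 7/11).
The Hessian has h_{xx} = -8, h_{tt} = -10, h_{xt} = 5, giving D = 55 > 0 with h_{xx} < 0, so the point is a local maximum.
h(3/11, 7/11) = 16/11.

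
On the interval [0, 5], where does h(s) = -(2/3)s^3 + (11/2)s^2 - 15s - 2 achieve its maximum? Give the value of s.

The derivative is -2s^2 + 11s - 15, which vanishes at s = 5/2 and s = 3.
Compare values at every candidate in [0, 5]: h(0) = -2,  h(5/2) = -373/24,  h(3) = -31/2,  h(5) = -137/6.
So the maximum is h(0) = -2.

0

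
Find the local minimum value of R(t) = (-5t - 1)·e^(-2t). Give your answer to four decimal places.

-1.3720

By the product rule, R'(t) = (10t - 3)·e^(-2t). Since e^(-2t) > 0, the only critical point is t = 3/10.
R''(3/10) has the same sign as 10 > 0, so this is a local minimum.
R(3/10) = (-5/2)·e^(-3/5) ≈ -1.3720.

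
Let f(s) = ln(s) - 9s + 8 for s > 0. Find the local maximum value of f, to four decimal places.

f'(s) = 1/s − 9 = 0 gives s = 1/9.
f''(s) = -1/s², which is negative for s > 0, so this is a local maximum.
f(1/9) = 1·ln(1/9) - 1 + 8 ≈ 4.8028.

4.8028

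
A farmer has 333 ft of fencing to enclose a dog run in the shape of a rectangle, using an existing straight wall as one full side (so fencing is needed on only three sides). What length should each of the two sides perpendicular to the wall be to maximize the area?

Let the sides perpendicular to the wall have length x and the parallel side y, so 2x + y = 333 and the area is A = xy = x(333 − 2x).
A'(x) = 333 − 4x = 0 gives x = 333/4, and A''(x) = −4 < 0 confirms a maximum.
Then y = 333 − 2·333/4 = 333/2 and A = 110889/8.

333/4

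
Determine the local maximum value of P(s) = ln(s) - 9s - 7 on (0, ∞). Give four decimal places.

-10.1972

P'(s) = 1/s − 9 = 0 gives s = 1/9.
P''(s) = -1/s², which is negative for s > 0, so this is a local maximum.
P(1/9) = 1·ln(1/9) - 1 - 7 ≈ -10.1972.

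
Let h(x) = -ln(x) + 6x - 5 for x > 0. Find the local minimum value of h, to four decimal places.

h'(x) = -1/x + 6 = 0 gives x = 1/6.
h''(x) = 1/x², which is positive for x > 0, so this is a local minimum.
h(1/6) = -1·ln(1/6) + 1 - 5 ≈ -2.2082.

-2.2082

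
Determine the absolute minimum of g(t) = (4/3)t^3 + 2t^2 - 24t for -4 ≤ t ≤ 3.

The derivative is 4t^2 + 4t - 24, which vanishes at t = -3 and t = 2.
Compare values at every candidate in [-4, 3]: g(-4) = 128/3; g(-3) = 54; g(2) = -88/3; g(3) = -18.
Hence the absolute minimum is -88/3 at t = 2.

-88/3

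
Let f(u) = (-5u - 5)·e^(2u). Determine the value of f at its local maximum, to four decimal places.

0.1245

f'(u) = (-5)·e^(2u) + (-5u - 5)·2·e^(2u) = (-10u - 15)·e^(2u). Since e^(2u) > 0, the only critical point is u = -3/2.
f''(-3/2) has the same sign as -10 < 0, so this is a local maximum.
f(-3/2) = (5/2)·e^(-3) ≈ 0.1245.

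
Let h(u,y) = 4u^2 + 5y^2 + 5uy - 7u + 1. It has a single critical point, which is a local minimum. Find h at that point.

∂h/∂u = 8u + 5y - 7 = 0 and ∂h/∂y = 5u + 10y = 0, so (u, y) = (14/11, -7/11).
The Hessian has h_{uu} = 8, h_{yy} = 10, h_{uy} = 5, giving D = 55 > 0 with h_{uu} > 0, so the point is a local minimum.
h(14/11, -7/11) = -38/11.

-38/11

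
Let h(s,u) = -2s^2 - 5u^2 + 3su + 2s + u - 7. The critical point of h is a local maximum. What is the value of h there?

-189/31

∂h/∂s = -4s + 3u + 2 = 0 and ∂h/∂u = 3s - 10u + 1 = 0, so (s, u) = (23/31, 10/31).
The Hessian has h_{ss} = -4, h_{uu} = -10, h_{su} = 3, giving D = 31 > 0 with h_{ss} < 0, so the point is a local maximum.
h(23/31, 10/31) = -189/31.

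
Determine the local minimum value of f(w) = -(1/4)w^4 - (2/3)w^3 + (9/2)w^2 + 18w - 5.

Critical points: f'(w) = -w^3 - 2w^2 + 9w + 18 vanishes at w = -3, -2, 3.
f''(w) = -3w^2 - 4w + 9. f''(-3) = -6 < 0 ⇒ local maximum; f''(-2) = 5 > 0 ⇒ local minimum; f''(3) = -30 < 0 ⇒ local maximum.
Thus f has its local minimum at w = -2, with value -65/3.

-65/3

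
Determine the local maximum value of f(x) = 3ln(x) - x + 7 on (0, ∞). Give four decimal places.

f'(x) = 3/x − 1 = 0 gives x = 3.
f''(x) = -3/x², which is negative for x > 0, so this is a local maximum.
f(3) = 3·ln(3) - 3 + 7 ≈ 7.2958.

7.2958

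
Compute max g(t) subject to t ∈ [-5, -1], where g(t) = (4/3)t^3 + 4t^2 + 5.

31/3

Differentiating, g'(t) = 4t^2 + 8t; whose only zero in [-5, -1] is t = -2.
Evaluating at the critical points and endpoints: g(-5) = -185/3, g(-2) = 31/3, g(-1) = 23/3.
The maximum over the interval is 31/3, attained at t = -2.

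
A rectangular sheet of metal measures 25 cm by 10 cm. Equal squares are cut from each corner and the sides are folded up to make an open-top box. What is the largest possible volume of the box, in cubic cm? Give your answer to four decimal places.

253.7920

With cut size x, the volume is V(x) = x(25 − 2x)(10 − 2x) for 0 < x < 5.
V'(x) = 12x^2 − 140x + 250. Setting V'(x) = 0 gives x ≈ 2.2009 (the root in (0, 5)).
V''(x) = 24x − 140 is negative there, so this is the maximum; V ≈ 253.7920.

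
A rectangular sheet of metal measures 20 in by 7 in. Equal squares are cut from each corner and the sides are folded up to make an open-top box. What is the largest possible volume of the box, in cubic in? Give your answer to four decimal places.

With cut size x, the volume is V(x) = x(20 − 2x)(7 − 2x) for 0 < x < 3.5.
V'(x) = 12x^2 − 108x + 140. Setting V'(x) = 0 gives x ≈ 1.5703 (the root in (0, 3.5)).
V''(x) = 24x − 108 is negative there, so this is the maximum; V ≈ 102.1750.

102.1750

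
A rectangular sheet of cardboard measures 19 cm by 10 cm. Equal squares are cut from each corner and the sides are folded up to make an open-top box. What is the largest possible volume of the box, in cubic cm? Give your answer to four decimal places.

With cut size x, the volume is V(x) = x(19 − 2x)(10 − 2x) for 0 < x < 5.
V'(x) = 12x^2 − 116x + 190. Setting V'(x) = 0 gives x ≈ 2.0897 (the root in (0, 5)).
V''(x) = 24x − 116 is negative there, so this is the maximum; V ≈ 180.2675.

180.2675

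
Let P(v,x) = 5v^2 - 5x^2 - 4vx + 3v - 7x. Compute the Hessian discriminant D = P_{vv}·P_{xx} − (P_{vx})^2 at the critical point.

∂P/∂v = 10v - 4x + 3 = 0 and ∂P/∂x = -4v - 10x - 7 = 0, so (v, x) = (-1/2, -1/2).
The Hessian has P_{vv} = 10, P_{xx} = -10, P_{vx} = -4, giving D = -116 < 0, so the point is a saddle point.
D = (10)·(-10) − (-4)^2 = -116.

-116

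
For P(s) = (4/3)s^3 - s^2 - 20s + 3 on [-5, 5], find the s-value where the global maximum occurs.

Differentiating, P'(s) = 4s^2 - 2s - 20; which vanishes at s = -2 and s = 5/2.
Evaluating at the critical points and endpoints: P(-5) = -266/3, P(-2) = 85/3, P(5/2) = -389/12, P(5) = 134/3.
So the maximum is P(5) = 134/3.

5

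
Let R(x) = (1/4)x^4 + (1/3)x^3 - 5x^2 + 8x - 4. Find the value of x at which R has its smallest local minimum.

-4

R'(x) = x^3 + x^2 - 10x + 8 = 0 at x = -4, 1, 2.
Second-derivative test with R''(x) = 3x^2 + 2x - 10: R''(-4) = 30 > 0 ⇒ local minimum; R''(1) = -5 < 0 ⇒ local maximum; R''(2) = 6 > 0 ⇒ local minimum.
Thus R has its smallest local minimum at x = -4, with value -220/3.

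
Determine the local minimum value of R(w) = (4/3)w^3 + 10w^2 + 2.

Critical points: R'(w) = 4w^2 + 20w vanishes at w = -5, 0.
Second-derivative test with R''(w) = 8w + 20: R''(-5) = -20 < 0 ⇒ local maximum; R''(0) = 20 > 0 ⇒ local minimum.
The local minimum is R(0) = 2.

2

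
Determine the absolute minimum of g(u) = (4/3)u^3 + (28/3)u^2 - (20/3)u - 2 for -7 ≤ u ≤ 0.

-2

The derivative is 4u^2 + (56/3)u - 20/3, whose only zero in [-7, 0] is u = -5.
Compare values at every candidate in [-7, 0]: g(-7) = 134/3, g(-5) = 98, g(0) = -2.
The minimum over the interval is -2, attained at u = 0.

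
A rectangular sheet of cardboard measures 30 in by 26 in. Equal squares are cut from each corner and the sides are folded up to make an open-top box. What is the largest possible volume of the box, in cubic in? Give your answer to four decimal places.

1607.4787

With cut size x, the volume is V(x) = x(30 − 2x)(26 − 2x) for 0 < x < 13.
V'(x) = 12x^2 − 224x + 780. Setting V'(x) = 0 gives x ≈ 4.6311 (the root in (0, 13)).
V''(x) = 24x − 224 is negative there, so this is the maximum; V ≈ 1607.4787.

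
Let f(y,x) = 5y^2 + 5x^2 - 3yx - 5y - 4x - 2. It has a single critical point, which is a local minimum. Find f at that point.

-447/91

∂f/∂y = 10y - 3x - 5 = 0 and ∂f/∂x = -3y + 10x - 4 = 0, so (y, x) = (62/91, 55/91).
The Hessian has f_{yy} = 10, f_{xx} = 10, f_{yx} = -3, giving D = 91 > 0 with f_{yy} > 0, so the point is a local minimum.
f(62/91, 55/91) = -447/91.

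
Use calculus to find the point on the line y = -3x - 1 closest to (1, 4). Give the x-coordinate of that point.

-7/5

Minimize D(x)^2 = (x - 1)^2 + (-3x - 5)^2.
d/dx[D^2] = 2(x - 1) + 2·(-3)·(-3x - 5) = 0 ⇒ x = -7/5.
Then y = 16/5 and the distance is √(32/5) ≈ 2.5298.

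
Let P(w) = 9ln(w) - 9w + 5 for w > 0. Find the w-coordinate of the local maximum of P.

1

P'(w) = 9/w − 9 = 0 gives w = 1.
P''(w) = -9/w², which is negative for w > 0, so this is a local maximum.
P(1) = 9·ln(1) - 9 + 5 ≈ -4.0000.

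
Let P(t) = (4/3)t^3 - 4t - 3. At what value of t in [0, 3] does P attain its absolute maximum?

3

The derivative is 4t^2 - 4, whose only zero in [0, 3] is t = 1.
Candidates: P(0) = -3,  P(1) = -17/3,  P(3) = 21.
The maximum over the interval is 21, attained at t = 3.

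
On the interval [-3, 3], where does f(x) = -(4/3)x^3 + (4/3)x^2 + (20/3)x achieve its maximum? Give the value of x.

f'(x) = -4x^2 + (8/3)x + 20/3, which vanishes at x = -1 and x = 5/3.
Candidates: f(-3) = 28; f(-1) = -4; f(5/3) = 700/81; f(3) = -4.
So the maximum is f(-3) = 28.

-3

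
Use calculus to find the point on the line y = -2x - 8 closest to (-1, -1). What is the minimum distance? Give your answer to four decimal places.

2.2361

Minimize D(x)^2 = (x + 1)^2 + (-2x - 7)^2.
d/dx[D^2] = 2(x + 1) + 2·(-2)·(-2x - 7) = 0 ⇒ x = -3.
Then y = -2 and the distance is √(5) ≈ 2.2361.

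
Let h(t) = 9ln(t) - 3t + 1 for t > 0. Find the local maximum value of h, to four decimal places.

h'(t) = 9/t − 3 = 0 gives t = 3.
h''(t) = -9/t², which is negative for t > 0, so this is a local maximum.
h(3) = 9·ln(3) - 9 + 1 ≈ 1.8875.

1.8875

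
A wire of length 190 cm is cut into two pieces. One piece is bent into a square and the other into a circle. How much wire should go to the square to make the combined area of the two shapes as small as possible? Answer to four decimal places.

Let x be the length used for the square. Square side x/4; circle radius (190−x)/(2π).
A(x) = (x/4)² + π·((190−x)/(2π))² = x²/16 + (190−x)²/(4π) for 0 ≤ x ≤ 190. A'(x) = x/8 − (190−x)/(2π) = 0 gives x = 4·190/(π+4) ≈ 106.4188.
A'' = 1/8 + 1/(2π) > 0, so this gives the minimum combined area; x ≈ 106.4188 cm to the square.

106.4188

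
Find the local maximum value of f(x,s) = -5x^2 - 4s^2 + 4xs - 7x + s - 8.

∂f/∂x = -10x + 4s - 7 = 0 and ∂f/∂s = 4x - 8s + 1 = 0, so (x, s) = (-13/16, -9/32).
The Hessian has f_{xx} = -10, f_{ss} = -8, f_{xs} = 4, giving D = 64 > 0 with f_{xx} < 0, so the point is a local maximum.
f(-13/16, -9/32) = -339/64.

-339/64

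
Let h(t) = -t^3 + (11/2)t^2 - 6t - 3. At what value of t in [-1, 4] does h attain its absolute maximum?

-1

h'(t) = -3t^2 + 11t - 6, which vanishes at t = 2/3 and t = 3.
Evaluating at the critical points and endpoints: h(-1) = 19/2, h(2/3) = -131/27, h(3) = 3/2, h(4) = -3.
The maximum over the interval is 19/2, attained at t = -1.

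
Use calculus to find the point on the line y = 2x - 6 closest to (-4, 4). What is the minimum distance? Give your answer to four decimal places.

Minimize D(x)^2 = (x + 4)^2 + (2x - 10)^2.
d/dx[D^2] = 2(x + 4) + 2·2·(2x - 10) = 0 ⇒ x = 16/5.
Then y = 2/5 and the distance is √(324/5) ≈ 8.0498.

8.0498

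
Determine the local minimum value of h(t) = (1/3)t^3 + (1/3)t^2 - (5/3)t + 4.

3

Critical points: h'(t) = t^2 + (2/3)t - 5/3 vanishes at t = -5/3, 1.
h''(t) = 2t + 2/3. h''(-5/3) = -8/3 < 0 ⇒ local maximum; h''(1) = 8/3 > 0 ⇒ local minimum.
Thus h has its local minimum at t = 1, with value 3.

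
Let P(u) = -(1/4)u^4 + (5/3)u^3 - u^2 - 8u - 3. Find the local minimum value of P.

-41/3

P'(u) = -u^3 + 5u^2 - 2u - 8 = 0 at u = -1, 2, 4.
P''(u) = -3u^2 + 10u - 2. P''(-1) = -15 < 0 ⇒ local maximum; P''(2) = 6 > 0 ⇒ local minimum; P''(4) = -10 < 0 ⇒ local maximum.
The local minimum is P(2) = -41/3.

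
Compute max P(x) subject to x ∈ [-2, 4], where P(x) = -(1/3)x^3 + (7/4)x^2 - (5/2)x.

P'(x) = -x^2 + (7/2)x - 5/2, which vanishes at x = 1 and x = 5/2.
Candidates: P(-2) = 44/3; P(1) = -13/12; P(5/2) = -25/48; P(4) = -10/3.
The maximum over the interval is 44/3, attained at x = -2.

44/3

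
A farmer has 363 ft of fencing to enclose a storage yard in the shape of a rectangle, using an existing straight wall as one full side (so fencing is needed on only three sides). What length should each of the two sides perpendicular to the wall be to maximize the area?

363/4

Let the sides perpendicular to the wall have length x and the parallel side y, so 2x + y = 363 and the area is A = xy = x(363 − 2x).
A'(x) = 363 − 4x = 0 gives x = 363/4, and A''(x) = −4 < 0 confirms a maximum.
Then y = 363 − 2·363/4 = 363/2 and A = 131769/8.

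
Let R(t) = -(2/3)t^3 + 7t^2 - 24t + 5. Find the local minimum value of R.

-22

R'(t) = -2t^2 + 14t - 24 = 0 at t = 3, 4.
Second-derivative test with R''(t) = -4t + 14: R''(3) = 2 > 0 ⇒ local minimum; R''(4) = -2 < 0 ⇒ local maximum.
So the local minimum value is R(3) = -22.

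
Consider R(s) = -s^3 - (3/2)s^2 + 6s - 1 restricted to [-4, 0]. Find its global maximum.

R'(s) = -3s^2 - 3s + 6, whose only zero in [-4, 0] is s = -2.
Compare values at every candidate in [-4, 0]: R(-4) = 15, R(-2) = -11, R(0) = -1.
So the maximum is R(-4) = 15.

15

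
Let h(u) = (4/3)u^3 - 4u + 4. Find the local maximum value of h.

h'(u) = 4u^2 - 4 = 0 at u = -1, 1.
Second-derivative test with h''(u) = 8u: h''(-1) = -8 < 0 ⇒ local maximum; h''(1) = 8 > 0 ⇒ local minimum.
The local maximum is h(-1) = 20/3.

20/3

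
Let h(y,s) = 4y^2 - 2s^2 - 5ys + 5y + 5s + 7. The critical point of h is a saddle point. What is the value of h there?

∂h/∂y = 8y - 5s + 5 = 0 and ∂h/∂s = -5y - 4s + 5 = 0, so (y, s) = (5/57, 65/57).
The Hessian has h_{yy} = 8, h_{ss} = -4, h_{ys} = -5, giving D = -57 < 0, so the point is a saddle point.
h(5/57, 65/57) = 574/57.

574/57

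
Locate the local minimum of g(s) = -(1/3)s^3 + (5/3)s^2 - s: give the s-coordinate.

1/3

g'(s) = -s^2 + (10/3)s - 1 = 0 at s = 1/3, 3.
Since g''(s) = -2s + 10/3, we get g''(1/3) = 8/3 > 0 ⇒ local minimum; g''(3) = -8/3 < 0 ⇒ local maximum.
So the local minimum value is g(1/3) = -13/81.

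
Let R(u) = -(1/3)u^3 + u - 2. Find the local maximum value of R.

-4/3

R'(u) = -u^2 + 1 = 0 at u = -1, 1.
Second-derivative test with R''(u) = -2u: R''(-1) = 2 > 0 ⇒ local minimum; R''(1) = -2 < 0 ⇒ local maximum.
The local maximum is R(1) = -4/3.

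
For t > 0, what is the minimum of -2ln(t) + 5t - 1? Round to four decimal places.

g'(t) = -2/t + 5 = 0 gives t = 2/5.
g''(t) = 2/t², which is positive for t > 0, so this is a local minimum.
g(2/5) = -2·ln(2/5) + 2 - 1 ≈ 2.8326.

2.8326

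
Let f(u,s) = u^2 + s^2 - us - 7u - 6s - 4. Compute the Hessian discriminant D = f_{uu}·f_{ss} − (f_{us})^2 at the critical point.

∂f/∂u = 2u - s - 7 = 0 and ∂f/∂s = -u + 2s - 6 = 0, so (u, s) = (20/3, 19/3).
The Hessian has f_{uu} = 2, f_{ss} = 2, f_{us} = -1, giving D = 3 > 0 with f_{uu} > 0, so the point is a local minimum.
D = (2)·(2) − (-1)^2 = 3.

3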